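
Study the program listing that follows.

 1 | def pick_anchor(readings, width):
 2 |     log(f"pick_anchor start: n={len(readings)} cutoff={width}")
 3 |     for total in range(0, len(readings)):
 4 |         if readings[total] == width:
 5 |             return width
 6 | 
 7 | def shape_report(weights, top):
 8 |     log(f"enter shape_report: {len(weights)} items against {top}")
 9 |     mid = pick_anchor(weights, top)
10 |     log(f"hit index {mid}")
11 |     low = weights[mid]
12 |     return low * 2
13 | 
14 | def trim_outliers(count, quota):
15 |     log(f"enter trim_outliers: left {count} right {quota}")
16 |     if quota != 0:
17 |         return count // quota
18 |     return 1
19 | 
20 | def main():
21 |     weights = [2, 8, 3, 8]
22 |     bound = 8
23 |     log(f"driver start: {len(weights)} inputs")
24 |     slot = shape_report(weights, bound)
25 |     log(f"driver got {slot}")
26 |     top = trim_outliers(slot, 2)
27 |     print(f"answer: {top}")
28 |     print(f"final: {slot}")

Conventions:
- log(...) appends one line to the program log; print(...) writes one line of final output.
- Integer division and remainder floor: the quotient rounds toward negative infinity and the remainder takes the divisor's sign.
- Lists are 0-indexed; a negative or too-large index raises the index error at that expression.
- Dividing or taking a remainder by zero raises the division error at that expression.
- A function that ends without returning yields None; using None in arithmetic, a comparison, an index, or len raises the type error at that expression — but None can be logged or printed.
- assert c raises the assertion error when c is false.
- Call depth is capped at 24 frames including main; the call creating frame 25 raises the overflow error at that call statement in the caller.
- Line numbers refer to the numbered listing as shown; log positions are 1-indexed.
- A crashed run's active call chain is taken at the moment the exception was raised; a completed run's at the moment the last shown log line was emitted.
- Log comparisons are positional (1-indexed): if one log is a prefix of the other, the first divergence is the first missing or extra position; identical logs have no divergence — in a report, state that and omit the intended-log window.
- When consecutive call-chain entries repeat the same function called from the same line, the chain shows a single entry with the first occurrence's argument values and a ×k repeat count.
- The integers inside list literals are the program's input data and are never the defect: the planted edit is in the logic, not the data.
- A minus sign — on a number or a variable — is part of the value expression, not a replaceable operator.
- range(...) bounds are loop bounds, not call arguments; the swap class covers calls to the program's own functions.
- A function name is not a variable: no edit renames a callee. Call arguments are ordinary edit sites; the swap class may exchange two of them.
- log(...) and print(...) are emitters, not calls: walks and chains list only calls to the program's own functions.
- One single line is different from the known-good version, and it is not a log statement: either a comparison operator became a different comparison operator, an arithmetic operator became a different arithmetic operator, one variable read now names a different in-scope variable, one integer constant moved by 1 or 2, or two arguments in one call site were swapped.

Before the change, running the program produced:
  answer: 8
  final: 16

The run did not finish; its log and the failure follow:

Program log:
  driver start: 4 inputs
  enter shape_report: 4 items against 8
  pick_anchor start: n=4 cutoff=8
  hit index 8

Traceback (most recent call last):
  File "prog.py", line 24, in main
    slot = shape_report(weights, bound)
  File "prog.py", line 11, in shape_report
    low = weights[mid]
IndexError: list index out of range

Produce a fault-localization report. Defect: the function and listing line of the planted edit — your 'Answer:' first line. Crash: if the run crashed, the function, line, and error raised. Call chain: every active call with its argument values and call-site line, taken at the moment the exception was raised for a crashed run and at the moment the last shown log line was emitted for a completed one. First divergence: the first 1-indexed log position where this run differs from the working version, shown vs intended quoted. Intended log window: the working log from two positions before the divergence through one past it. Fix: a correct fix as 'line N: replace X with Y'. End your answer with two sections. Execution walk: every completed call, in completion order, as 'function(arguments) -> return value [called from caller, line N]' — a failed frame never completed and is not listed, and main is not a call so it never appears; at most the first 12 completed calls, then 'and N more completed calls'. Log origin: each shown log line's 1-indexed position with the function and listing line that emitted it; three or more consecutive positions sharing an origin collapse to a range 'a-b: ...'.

Answer: the defect is in pick_anchor at line 5.
Key observation: The earliest visible damage is log position 4 — 'hit index 8' rather than the intended 'hit index 1'.
Crash: shape_report, line 11, IndexError.
Call chain: main -> shape_report([2, 8, 3, 8], 8) (called at line 24).
First divergence: position 4; shown 'hit index 8' vs intended 'hit index 1'.
Intended log window:
  2: enter shape_report: 4 items against 8
  3: pick_anchor start: n=4 cutoff=8
  4: hit index 1
  5: driver got 16
Execution walk:
  pick_anchor([2, 8, 3, 8], 8) -> 8  [called from shape_report, line 9]
Log origins:
  1: logged in main at line 23
  2: logged in shape_report at line 8
  3: logged in pick_anchor at line 2
  4: logged in shape_report at line 10
A correct fix: line 5: replace `width` with `total`.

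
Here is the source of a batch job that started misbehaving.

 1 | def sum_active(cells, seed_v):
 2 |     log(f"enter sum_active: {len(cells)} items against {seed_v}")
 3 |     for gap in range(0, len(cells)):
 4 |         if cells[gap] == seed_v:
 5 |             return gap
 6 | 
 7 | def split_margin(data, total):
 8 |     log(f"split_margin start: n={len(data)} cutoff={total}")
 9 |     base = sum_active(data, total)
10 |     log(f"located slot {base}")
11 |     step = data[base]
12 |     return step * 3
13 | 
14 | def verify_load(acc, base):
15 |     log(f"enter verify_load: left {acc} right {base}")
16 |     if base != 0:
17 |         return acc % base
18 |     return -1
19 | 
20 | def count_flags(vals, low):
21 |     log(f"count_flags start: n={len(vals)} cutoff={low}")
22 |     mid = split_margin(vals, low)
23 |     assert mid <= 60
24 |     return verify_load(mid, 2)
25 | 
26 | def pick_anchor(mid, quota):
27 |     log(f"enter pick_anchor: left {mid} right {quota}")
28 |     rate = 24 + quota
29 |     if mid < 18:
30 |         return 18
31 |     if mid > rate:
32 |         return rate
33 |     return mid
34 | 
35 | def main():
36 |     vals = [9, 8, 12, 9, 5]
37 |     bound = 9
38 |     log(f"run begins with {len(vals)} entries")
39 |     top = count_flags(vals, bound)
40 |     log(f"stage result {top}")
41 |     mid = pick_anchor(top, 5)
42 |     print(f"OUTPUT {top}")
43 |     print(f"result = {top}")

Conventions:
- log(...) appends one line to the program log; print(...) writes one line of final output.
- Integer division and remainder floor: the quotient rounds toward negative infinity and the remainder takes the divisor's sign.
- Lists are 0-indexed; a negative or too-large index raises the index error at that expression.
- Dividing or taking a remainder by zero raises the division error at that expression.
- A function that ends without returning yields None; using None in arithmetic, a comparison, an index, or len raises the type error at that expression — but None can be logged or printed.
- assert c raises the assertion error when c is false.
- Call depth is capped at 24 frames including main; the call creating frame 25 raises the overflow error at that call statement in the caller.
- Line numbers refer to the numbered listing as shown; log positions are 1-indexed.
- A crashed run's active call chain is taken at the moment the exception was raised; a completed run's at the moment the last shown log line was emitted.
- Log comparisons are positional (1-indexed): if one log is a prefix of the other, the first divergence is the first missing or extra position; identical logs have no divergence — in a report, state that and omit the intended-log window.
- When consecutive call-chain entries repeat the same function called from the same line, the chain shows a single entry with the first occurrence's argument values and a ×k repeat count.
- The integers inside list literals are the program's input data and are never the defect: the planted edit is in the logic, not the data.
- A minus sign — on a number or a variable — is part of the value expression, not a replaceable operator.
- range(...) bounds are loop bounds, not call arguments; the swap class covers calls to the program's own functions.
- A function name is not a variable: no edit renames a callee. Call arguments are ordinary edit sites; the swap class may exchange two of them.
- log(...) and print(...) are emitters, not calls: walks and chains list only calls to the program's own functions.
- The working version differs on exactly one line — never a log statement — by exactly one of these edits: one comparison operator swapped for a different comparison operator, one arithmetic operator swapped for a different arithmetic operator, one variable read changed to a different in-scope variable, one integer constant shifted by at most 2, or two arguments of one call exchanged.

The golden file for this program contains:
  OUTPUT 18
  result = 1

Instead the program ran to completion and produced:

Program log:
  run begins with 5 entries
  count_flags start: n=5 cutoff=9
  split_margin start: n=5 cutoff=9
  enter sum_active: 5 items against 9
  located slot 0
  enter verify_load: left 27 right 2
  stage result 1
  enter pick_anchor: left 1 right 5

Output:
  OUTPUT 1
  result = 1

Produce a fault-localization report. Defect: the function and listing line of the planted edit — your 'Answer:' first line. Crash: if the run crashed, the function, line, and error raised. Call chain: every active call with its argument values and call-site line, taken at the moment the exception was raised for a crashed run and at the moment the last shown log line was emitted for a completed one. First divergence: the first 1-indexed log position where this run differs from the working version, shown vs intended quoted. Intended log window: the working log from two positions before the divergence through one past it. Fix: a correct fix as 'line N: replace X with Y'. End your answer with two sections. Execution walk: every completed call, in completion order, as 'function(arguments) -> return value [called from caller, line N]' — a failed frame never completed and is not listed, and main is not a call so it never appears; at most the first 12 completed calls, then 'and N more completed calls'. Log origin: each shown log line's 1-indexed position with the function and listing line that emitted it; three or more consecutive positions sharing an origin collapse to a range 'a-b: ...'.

Answer: the defect is in main at line 42.
Key fact: The logs agree in full; only the final output differs.
Call chain: main -> pick_anchor(1, 5) (called at line 41).
First divergence: none; the two logs match at every position.
Execution walk:
  sum_active([9, 8, 12, 9, 5], 9) -> 0  [called from split_margin, line 9]
  split_margin([9, 8, 12, 9, 5], 9) -> 27  [called from count_flags, line 22]
  verify_load(27, 2) -> 1  [called from count_flags, line 24]
  count_flags([9, 8, 12, 9, 5], 9) -> 1  [called from main, line 39]
  pick_anchor(1, 5) -> 18  [called from main, line 41]
Log origin:
  1: from main, line 38
  2: from count_flags, line 21
  3: from split_margin, line 8
  4: from sum_active, line 2
  5: from split_margin, line 10
  6: from verify_load, line 15
  7: from main, line 40
  8: from pick_anchor, line 27
A correct fix: line 42: replace `top` with `mid`.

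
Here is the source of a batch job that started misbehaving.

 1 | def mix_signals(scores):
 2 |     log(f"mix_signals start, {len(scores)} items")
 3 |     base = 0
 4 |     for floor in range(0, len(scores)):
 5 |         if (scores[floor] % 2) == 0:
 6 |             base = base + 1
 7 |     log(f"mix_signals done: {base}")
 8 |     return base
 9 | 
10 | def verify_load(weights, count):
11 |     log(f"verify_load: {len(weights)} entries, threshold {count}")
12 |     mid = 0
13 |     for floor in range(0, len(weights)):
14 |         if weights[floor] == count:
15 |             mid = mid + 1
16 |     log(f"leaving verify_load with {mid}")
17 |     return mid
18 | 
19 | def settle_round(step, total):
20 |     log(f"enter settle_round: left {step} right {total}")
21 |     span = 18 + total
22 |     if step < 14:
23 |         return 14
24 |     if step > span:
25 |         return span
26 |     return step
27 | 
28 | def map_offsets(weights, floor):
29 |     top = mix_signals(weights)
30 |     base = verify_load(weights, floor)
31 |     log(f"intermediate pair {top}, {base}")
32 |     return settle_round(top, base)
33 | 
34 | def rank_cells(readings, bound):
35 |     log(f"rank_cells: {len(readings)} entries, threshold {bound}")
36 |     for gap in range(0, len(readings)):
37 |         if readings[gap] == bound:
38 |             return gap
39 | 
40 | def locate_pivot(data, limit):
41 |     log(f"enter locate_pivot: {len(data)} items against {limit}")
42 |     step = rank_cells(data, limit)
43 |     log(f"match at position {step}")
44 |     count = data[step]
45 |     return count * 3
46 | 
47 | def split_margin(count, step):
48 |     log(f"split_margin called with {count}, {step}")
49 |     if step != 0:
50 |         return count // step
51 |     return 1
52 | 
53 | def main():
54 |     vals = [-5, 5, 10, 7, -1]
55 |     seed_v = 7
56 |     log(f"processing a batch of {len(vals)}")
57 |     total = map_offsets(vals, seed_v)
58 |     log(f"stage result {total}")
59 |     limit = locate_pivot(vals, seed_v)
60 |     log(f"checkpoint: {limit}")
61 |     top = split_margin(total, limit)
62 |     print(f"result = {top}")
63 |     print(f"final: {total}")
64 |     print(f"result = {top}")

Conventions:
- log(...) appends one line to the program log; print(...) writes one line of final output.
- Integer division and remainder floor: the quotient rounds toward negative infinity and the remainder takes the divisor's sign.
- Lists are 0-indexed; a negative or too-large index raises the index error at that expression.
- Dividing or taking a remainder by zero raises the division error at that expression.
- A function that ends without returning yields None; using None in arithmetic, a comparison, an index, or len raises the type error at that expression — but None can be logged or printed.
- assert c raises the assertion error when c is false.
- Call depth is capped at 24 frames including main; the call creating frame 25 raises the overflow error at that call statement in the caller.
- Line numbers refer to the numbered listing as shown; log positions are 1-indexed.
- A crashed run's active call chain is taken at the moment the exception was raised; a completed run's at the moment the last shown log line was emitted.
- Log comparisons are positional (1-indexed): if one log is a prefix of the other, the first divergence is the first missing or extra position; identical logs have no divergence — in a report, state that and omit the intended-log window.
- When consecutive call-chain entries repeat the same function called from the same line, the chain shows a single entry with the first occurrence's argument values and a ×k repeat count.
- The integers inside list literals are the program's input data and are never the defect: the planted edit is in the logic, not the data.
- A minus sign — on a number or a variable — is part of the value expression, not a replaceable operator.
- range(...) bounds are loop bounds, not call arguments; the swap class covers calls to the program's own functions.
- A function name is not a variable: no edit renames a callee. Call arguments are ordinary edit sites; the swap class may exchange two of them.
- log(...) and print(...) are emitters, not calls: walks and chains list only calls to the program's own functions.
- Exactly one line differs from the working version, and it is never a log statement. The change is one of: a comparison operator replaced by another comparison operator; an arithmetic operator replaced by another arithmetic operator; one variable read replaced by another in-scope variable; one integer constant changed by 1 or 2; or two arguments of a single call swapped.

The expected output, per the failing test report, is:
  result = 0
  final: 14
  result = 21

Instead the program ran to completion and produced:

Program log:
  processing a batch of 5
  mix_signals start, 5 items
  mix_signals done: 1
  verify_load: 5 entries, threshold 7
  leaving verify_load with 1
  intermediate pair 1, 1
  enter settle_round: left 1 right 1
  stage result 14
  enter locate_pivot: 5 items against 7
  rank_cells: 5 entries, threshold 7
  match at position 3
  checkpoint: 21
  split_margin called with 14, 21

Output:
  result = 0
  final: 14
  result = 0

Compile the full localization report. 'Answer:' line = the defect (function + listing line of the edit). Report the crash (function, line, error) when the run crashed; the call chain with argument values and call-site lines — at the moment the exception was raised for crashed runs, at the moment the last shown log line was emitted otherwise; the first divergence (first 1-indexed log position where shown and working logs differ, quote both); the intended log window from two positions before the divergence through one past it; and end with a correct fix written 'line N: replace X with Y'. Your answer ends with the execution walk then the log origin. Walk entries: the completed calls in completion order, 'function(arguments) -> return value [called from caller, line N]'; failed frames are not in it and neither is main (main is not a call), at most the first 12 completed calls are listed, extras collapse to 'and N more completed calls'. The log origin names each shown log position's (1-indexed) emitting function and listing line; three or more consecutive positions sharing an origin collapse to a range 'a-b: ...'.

Answer: the defect is in main at line 64.
The tell: The logs agree in full; only the final output differs.
Call chain: main -> split_margin(14, 21) (called at line 61).
First divergence: none (the log streams are identical).
Execution walk:
  mix_signals([-5, 5, 10, 7, -1]) -> 1  [called from map_offsets, line 29]
  verify_load([-5, 5, 10, 7, -1], 7) -> 1  [called from map_offsets, line 30]
  settle_round(1, 1) -> 14  [called from map_offsets, line 32]
  map_offsets([-5, 5, 10, 7, -1], 7) -> 14  [called from main, line 57]
  rank_cells([-5, 5, 10, 7, -1], 7) -> 3  [called from locate_pivot, line 42]
  locate_pivot([-5, 5, 10, 7, -1], 7) -> 21  [called from main, line 59]
  split_margin(14, 21) -> 0  [called from main, line 61]
Origin of each log line:
  1: emitted by main (line 56)
  2: emitted by mix_signals (line 2)
  3: emitted by mix_signals (line 7)
  4: emitted by verify_load (line 11)
  5: emitted by verify_load (line 16)
  6: emitted by map_offsets (line 31)
  7: emitted by settle_round (line 20)
  8: emitted by main (line 58)
  9: emitted by locate_pivot (line 41)
  10: emitted by rank_cells (line 35)
  11: emitted by locate_pivot (line 43)
  12: emitted by main (line 60)
  13: emitted by split_margin (line 48)
A correct fix: line 64: replace `top` with `limit`.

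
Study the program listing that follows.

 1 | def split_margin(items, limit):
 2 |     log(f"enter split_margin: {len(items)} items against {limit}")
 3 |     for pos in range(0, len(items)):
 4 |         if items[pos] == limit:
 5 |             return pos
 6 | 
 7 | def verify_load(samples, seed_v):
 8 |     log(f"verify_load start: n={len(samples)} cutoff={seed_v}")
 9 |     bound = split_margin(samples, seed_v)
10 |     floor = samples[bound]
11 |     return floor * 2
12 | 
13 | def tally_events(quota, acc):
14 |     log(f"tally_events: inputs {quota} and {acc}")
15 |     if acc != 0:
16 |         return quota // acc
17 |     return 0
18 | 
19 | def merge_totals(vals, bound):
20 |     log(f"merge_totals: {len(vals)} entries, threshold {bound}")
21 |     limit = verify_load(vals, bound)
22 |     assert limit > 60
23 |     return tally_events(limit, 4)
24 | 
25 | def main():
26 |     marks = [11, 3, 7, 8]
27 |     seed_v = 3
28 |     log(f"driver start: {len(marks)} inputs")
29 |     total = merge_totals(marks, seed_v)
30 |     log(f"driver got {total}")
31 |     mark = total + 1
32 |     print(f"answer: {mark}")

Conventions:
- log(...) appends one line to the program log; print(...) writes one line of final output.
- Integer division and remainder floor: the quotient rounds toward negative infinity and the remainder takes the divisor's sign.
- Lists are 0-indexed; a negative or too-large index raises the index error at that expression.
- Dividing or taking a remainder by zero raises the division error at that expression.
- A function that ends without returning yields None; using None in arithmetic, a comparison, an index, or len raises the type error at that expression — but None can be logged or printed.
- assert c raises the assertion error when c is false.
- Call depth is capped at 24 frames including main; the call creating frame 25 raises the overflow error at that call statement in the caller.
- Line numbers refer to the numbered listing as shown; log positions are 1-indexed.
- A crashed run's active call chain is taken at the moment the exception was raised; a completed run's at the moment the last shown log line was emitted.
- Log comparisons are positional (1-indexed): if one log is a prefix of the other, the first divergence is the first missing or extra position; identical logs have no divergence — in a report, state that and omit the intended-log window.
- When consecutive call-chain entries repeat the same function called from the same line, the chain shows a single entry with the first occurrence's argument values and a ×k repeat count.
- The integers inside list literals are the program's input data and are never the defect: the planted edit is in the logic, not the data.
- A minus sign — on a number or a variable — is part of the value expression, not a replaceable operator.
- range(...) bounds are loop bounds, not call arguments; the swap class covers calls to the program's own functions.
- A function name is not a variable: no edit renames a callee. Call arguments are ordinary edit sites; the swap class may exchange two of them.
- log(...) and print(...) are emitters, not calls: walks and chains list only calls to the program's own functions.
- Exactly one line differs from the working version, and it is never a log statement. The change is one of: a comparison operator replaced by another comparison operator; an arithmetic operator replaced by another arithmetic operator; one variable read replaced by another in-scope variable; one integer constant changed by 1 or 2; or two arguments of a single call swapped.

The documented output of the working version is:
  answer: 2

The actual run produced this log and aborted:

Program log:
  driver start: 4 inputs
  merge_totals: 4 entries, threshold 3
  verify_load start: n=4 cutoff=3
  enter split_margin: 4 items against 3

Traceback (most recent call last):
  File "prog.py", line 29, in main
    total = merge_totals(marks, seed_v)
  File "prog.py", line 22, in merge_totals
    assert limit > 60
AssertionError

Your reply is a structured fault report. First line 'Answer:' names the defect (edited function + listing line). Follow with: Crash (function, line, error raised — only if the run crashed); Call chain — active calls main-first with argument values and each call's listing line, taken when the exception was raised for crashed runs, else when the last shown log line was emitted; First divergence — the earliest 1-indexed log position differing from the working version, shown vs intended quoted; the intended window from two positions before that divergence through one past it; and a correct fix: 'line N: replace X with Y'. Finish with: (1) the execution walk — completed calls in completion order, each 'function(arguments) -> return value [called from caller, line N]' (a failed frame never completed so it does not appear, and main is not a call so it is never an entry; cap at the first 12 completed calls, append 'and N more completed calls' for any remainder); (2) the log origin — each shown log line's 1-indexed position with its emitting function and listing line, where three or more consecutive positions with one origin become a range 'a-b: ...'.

Answer: the defect is in merge_totals at line 22.
Key fact: The log ends early — 4 lines, where the working version next logs 'tally_events: inputs 6 and 4'.
Crash: merge_totals, line 22, AssertionError.
Call chain: main -> merge_totals([11, 3, 7, 8], 3) (called at line 29).
First divergence: position 5; the shown log stops at 4 lines while the working version next logs 'tally_events: inputs 6 and 4'.
Intended log window:
  3: verify_load start: n=4 cutoff=3
  4: enter split_margin: 4 items against 3
  5: tally_events: inputs 6 and 4
  6: driver got 1
Execution walk:
  split_margin([11, 3, 7, 8], 3) -> 1  [called from verify_load, line 9]
  verify_load([11, 3, 7, 8], 3) -> 6  [called from merge_totals, line 21]
Log line origins:
  1: from main, line 28
  2: from merge_totals, line 20
  3: from verify_load, line 8
  4: from split_margin, line 2
A correct fix: line 22: replace `>` with `<=`.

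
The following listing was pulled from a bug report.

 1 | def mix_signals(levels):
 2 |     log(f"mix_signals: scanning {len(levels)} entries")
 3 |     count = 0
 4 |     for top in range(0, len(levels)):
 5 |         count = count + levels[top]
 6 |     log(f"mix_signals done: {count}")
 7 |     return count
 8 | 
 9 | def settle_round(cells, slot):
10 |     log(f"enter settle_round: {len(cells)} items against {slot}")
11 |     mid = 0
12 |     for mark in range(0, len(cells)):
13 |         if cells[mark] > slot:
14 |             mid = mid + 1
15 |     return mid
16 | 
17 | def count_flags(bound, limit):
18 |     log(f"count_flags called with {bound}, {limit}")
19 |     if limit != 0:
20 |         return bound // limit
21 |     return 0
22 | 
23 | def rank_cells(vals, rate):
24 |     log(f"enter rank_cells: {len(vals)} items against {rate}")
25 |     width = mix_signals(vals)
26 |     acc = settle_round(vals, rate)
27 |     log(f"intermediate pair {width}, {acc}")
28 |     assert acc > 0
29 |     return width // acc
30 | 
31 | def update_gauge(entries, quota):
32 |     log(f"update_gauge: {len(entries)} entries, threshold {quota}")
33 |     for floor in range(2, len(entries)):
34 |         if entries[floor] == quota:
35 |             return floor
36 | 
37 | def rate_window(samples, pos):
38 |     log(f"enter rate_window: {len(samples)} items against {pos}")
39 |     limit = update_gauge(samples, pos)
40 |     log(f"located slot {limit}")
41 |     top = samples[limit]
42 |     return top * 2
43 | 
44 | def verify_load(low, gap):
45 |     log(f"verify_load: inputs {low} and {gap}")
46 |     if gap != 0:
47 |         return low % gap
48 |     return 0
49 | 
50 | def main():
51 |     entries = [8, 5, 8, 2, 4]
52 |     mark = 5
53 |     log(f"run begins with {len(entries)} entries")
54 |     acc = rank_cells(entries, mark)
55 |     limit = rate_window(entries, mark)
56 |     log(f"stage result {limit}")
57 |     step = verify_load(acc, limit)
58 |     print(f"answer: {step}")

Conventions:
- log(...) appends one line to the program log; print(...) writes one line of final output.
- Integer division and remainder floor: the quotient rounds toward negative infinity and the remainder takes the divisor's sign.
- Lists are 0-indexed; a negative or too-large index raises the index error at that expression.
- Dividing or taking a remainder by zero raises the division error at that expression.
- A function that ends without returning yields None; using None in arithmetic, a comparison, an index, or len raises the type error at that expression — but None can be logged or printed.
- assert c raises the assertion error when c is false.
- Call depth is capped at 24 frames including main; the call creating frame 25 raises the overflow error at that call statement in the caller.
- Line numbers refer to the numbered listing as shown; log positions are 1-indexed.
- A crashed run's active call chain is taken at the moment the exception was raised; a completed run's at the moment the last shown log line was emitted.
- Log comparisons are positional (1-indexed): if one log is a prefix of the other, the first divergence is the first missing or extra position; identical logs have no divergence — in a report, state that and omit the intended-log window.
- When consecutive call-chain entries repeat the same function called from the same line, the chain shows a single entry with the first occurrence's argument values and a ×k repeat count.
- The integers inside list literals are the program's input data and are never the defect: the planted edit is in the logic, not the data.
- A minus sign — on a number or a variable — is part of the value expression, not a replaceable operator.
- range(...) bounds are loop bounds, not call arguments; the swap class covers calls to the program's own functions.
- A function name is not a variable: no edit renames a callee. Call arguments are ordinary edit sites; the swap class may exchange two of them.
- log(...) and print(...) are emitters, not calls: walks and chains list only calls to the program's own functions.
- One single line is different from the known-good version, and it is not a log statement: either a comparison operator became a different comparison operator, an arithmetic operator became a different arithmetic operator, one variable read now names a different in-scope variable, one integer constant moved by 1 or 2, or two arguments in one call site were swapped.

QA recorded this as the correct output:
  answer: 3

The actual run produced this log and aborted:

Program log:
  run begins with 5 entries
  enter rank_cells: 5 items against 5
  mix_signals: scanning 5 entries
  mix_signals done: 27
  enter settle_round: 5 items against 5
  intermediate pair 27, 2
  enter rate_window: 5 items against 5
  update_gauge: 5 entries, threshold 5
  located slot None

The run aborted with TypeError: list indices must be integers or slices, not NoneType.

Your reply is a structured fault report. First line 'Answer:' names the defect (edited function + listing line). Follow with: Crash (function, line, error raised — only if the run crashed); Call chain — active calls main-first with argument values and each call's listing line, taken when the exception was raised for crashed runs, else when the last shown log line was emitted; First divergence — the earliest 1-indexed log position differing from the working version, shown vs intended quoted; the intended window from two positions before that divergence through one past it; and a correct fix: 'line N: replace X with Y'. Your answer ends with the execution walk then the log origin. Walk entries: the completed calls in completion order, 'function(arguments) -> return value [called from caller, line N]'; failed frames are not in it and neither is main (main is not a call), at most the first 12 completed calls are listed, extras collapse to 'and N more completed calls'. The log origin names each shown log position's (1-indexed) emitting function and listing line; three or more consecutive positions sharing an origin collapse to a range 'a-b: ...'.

Answer: the defect is in update_gauge at line 33.
Core observation: At log position 9 the runs split — shown 'located slot None', but the working version logs 'located slot 1'.
Crash: rate_window, line 41, TypeError.
Call chain: main -> rate_window([8, 5, 8, 2, 4], 5) (called at line 55).
First divergence: position 9; shown 'located slot None' vs intended 'located slot 1'.
Intended log window:
  7: enter rate_window: 5 items against 5
  8: update_gauge: 5 entries, threshold 5
  9: located slot 1
  10: stage result 10
Execution walk:
  mix_signals([8, 5, 8, 2, 4]) -> 27  [called from rank_cells, line 25]
  settle_round([8, 5, 8, 2, 4], 5) -> 2  [called from rank_cells, line 26]
  rank_cells([8, 5, 8, 2, 4], 5) -> 13  [called from main, line 54]
  update_gauge([8, 5, 8, 2, 4], 5) -> None  [called from rate_window, line 39]
Log origin:
  1: from main, line 53
  2: from rank_cells, line 24
  3: from mix_signals, line 2
  4: from mix_signals, line 6
  5: from settle_round, line 10
  6: from rank_cells, line 27
  7: from rate_window, line 38
  8: from update_gauge, line 32
  9: from rate_window, line 40
A correct fix: line 33: replace `2` with `0`.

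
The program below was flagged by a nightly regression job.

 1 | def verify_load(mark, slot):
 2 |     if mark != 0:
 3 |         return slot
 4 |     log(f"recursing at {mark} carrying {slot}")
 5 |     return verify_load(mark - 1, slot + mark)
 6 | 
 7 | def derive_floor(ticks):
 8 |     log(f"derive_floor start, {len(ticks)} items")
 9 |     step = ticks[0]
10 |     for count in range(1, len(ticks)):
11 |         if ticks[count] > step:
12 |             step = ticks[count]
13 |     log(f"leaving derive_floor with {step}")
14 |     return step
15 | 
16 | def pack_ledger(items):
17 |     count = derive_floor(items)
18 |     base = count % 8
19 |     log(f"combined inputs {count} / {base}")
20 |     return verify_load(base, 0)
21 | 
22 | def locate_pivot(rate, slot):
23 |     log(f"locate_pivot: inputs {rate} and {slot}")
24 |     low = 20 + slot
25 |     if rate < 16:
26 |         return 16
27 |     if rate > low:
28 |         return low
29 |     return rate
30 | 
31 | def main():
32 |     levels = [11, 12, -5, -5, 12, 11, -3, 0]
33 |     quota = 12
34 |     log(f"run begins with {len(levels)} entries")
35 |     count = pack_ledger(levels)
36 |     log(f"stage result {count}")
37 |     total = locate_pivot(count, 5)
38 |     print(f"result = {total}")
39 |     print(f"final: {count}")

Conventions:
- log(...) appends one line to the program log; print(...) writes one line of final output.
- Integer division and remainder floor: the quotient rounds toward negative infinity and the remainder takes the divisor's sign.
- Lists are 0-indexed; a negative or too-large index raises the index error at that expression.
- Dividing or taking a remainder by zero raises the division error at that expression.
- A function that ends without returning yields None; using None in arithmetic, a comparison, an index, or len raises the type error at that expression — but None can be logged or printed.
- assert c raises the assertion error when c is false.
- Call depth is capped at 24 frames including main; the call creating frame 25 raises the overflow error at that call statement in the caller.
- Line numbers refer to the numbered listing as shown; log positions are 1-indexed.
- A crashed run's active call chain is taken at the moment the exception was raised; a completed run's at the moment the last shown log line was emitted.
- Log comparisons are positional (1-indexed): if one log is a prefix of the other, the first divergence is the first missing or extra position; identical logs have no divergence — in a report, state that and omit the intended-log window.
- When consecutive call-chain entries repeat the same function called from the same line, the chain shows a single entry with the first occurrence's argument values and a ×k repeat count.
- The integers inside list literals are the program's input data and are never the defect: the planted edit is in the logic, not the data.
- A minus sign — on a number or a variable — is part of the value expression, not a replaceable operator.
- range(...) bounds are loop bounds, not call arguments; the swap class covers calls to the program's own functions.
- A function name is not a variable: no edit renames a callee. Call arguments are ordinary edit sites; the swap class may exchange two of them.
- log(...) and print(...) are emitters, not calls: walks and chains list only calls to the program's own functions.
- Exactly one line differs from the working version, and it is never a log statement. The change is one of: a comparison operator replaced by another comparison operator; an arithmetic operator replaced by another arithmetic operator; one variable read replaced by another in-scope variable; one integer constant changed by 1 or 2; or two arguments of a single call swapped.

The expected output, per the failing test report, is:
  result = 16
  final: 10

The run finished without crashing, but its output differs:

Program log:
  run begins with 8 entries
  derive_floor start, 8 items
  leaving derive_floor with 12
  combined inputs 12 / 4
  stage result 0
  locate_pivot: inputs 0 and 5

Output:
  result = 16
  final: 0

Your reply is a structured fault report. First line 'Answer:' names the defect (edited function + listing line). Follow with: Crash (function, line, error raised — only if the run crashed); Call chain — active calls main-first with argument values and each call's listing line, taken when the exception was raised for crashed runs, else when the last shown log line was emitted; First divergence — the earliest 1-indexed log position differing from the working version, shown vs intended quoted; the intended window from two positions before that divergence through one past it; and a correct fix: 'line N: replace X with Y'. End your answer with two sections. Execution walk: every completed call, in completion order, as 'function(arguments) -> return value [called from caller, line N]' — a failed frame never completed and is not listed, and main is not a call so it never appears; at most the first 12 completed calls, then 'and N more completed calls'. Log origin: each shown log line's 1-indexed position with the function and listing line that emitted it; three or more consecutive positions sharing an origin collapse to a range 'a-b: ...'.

Answer: the defect is in verify_load at line 2.
Core observation: Position 5 is the first bad log line: 'stage result 0' should read 'recursing at 4 carrying 0'.
Call chain: main -> locate_pivot(0, 5) (called at line 37).
First divergence: position 5 — shown 'stage result 0', intended 'recursing at 4 carrying 0'.
Intended log window:
  3: leaving derive_floor with 12
  4: combined inputs 12 / 4
  5: recursing at 4 carrying 0
  6: recursing at 3 carrying 4
Execution walk:
  derive_floor([11, 12, -5, -5, 12, 11, -3, 0]) -> 12  [called from pack_ledger, line 17]
  verify_load(4, 0) -> 0  [called from pack_ledger, line 20]
  pack_ledger([11, 12, -5, -5, 12, 11, -3, 0]) -> 0  [called from main, line 35]
  locate_pivot(0, 5) -> 16  [called from main, line 37]
Log origin:
  1 — main, line 34
  2 — derive_floor, line 8
  3 — derive_floor, line 13
  4 — pack_ledger, line 19
  5 — main, line 36
  6 — locate_pivot, line 23
A correct fix: line 2: replace `!=` with `<=`.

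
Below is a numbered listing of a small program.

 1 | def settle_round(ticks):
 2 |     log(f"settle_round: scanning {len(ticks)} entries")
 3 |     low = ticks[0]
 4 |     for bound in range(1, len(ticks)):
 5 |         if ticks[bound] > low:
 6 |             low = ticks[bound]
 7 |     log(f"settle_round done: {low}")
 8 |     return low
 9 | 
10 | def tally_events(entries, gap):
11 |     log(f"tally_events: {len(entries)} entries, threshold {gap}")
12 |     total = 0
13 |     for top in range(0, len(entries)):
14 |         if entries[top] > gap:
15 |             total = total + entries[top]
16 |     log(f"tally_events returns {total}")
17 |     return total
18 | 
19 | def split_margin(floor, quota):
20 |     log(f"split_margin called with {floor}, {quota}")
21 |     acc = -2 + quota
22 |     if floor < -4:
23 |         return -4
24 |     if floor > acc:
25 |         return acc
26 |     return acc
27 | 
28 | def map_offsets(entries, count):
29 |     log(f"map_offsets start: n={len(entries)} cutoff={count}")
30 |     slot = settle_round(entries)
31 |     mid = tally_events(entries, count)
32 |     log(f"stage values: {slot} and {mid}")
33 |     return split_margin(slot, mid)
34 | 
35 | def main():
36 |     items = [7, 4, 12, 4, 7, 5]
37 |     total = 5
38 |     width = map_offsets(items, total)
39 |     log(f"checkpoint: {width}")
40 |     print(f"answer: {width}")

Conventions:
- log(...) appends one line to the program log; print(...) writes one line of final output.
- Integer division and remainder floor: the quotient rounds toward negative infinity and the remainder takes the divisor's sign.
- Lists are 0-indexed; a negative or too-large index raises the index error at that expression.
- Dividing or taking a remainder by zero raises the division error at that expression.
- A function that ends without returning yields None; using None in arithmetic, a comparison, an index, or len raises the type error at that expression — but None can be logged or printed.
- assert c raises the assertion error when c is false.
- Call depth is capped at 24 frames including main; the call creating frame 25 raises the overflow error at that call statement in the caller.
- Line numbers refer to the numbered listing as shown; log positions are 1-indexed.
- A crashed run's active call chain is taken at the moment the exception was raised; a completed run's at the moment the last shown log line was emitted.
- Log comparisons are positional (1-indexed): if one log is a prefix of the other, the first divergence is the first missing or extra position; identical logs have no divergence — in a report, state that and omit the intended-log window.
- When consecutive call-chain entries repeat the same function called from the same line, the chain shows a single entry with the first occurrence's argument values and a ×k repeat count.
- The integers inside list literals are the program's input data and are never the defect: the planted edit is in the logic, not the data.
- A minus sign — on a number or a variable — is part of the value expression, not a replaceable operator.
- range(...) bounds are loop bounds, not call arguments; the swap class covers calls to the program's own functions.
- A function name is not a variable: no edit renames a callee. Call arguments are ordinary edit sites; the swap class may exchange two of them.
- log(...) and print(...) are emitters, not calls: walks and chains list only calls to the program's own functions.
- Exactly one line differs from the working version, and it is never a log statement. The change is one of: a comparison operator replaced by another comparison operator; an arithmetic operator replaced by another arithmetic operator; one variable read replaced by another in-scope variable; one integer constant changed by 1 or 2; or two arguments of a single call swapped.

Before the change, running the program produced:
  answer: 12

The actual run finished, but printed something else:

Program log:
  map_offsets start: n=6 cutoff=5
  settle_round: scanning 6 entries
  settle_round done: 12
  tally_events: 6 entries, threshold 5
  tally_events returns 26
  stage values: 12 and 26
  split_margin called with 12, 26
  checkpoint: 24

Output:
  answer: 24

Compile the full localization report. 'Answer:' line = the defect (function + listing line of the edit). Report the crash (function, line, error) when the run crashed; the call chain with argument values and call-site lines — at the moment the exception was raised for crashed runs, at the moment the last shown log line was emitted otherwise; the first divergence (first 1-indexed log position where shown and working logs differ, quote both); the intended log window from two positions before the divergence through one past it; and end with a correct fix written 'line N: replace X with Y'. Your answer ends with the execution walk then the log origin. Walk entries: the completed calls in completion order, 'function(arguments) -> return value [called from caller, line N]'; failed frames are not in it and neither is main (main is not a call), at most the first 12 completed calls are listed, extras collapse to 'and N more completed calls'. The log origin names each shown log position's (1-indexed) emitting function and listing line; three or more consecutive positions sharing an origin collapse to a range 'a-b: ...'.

Answer: the defect is in split_margin at line 26.
Key fact: At log position 8 the runs split — shown 'checkpoint: 24', but the working version logs 'checkpoint: 12'.
Call chain: main.
First divergence: position 8; shown 'checkpoint: 24' vs intended 'checkpoint: 12'.
Intended log window:
  6: stage values: 12 and 26
  7: split_margin called with 12, 26
  8: checkpoint: 12
Execution walk:
  settle_round([7, 4, 12, 4, 7, 5]) -> 12  [called from map_offsets, line 30]
  tally_events([7, 4, 12, 4, 7, 5], 5) -> 26  [called from map_offsets, line 31]
  split_margin(12, 26) -> 24  [called from map_offsets, line 33]
  map_offsets([7, 4, 12, 4, 7, 5], 5) -> 24  [called from main, line 38]
Log origin:
  1 — map_offsets, line 29
  2 — settle_round, line 2
  3 — settle_round, line 7
  4 — tally_events, line 11
  5 — tally_events, line 16
  6 — map_offsets, line 32
  7 — split_margin, line 20
  8 — main, line 39
A correct fix: line 26: replace `acc` with `floor`.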